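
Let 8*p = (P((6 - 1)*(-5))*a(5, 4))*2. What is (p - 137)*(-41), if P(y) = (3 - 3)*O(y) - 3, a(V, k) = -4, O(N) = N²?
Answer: 5494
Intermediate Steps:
P(y) = -3 (P(y) = (3 - 3)*y² - 3 = 0*y² - 3 = 0 - 3 = -3)
p = 3 (p = (-3*(-4)*2)/8 = (12*2)/8 = (⅛)*24 = 3)
(p - 137)*(-41) = (3 - 137)*(-41) = -134*(-41) = 5494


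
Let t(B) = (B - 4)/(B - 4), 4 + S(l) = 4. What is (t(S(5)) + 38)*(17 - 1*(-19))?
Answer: 1404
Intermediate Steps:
S(l) = 0 (S(l) = -4 + 4 = 0)
t(B) = 1 (t(B) = (-4 + B)/(-4 + B) = 1)
(t(S(5)) + 38)*(17 - 1*(-19)) = (1 + 38)*(17 - 1*(-19)) = 39*(17 + 19) = 39*36 = 1404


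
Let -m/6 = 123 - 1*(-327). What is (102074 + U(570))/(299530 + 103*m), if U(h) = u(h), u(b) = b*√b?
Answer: 51037/10715 + 57*√570/2143 ≈ 5.3982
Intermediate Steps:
m = -2700 (m = -6*(123 - 1*(-327)) = -6*(123 + 327) = -6*450 = -2700)
u(b) = b^(3/2)
U(h) = h^(3/2)
(102074 + U(570))/(299530 + 103*m) = (102074 + 570^(3/2))/(299530 + 103*(-2700)) = (102074 + 570*√570)/(299530 - 278100) = (102074 + 570*√570)/21430 = (102074 + 570*√570)*(1/21430) = 51037/10715 + 57*√570/2143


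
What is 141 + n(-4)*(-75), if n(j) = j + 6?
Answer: -9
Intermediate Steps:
n(j) = 6 + j
141 + n(-4)*(-75) = 141 + (6 - 4)*(-75) = 141 + 2*(-75) = 141 - 150 = -9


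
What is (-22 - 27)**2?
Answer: 2401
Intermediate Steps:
(-22 - 27)**2 = (-49)**2 = 2401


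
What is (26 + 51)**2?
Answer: 5929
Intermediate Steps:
(26 + 51)**2 = 77**2 = 5929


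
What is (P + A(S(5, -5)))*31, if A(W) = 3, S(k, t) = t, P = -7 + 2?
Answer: -62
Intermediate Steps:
P = -5
(P + A(S(5, -5)))*31 = (-5 + 3)*31 = -2*31 = -62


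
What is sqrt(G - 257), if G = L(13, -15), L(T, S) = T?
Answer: 2*I*sqrt(61) ≈ 15.62*I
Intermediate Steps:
G = 13
sqrt(G - 257) = sqrt(13 - 257) = sqrt(-244) = 2*I*sqrt(61)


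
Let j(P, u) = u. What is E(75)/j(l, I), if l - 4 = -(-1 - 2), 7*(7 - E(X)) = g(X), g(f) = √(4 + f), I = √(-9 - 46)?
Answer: I*√55*(-49 + √79)/385 ≈ -0.77267*I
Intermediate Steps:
I = I*√55 (I = √(-55) = I*√55 ≈ 7.4162*I)
E(X) = 7 - √(4 + X)/7
l = 7 (l = 4 - (-1 - 2) = 4 - 1*(-3) = 4 + 3 = 7)
E(75)/j(l, I) = (7 - √(4 + 75)/7)/((I*√55)) = (7 - √79/7)*(-I*√55/55) = -I*√55*(7 - √79/7)/55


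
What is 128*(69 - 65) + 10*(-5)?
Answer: 462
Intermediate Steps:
128*(69 - 65) + 10*(-5) = 128*4 - 50 = 512 - 50 = 462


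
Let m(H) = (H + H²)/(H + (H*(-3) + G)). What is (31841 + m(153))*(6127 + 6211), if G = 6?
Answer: 9797130787/25 ≈ 3.9189e+8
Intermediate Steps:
m(H) = (H + H²)/(6 - 2*H) (m(H) = (H + H²)/(H + (H*(-3) + 6)) = (H + H²)/(H + (-3*H + 6)) = (H + H²)/(H + (6 - 3*H)) = (H + H²)/(6 - 2*H))
(31841 + m(153))*(6127 + 6211) = (31841 - 1*153*(1 + 153)/(-6 + 2*153))*(6127 + 6211) = (31841 - 1*153*154/(-6 + 306))*12338 = (31841 - 1*153*154/300)*12338 = (31841 - 1*153*1/300*154)*12338 = (31841 - 3927/50)*12338 = (1588123/50)*12338 = 9797130787/25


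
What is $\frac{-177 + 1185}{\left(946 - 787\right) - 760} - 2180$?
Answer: $- \frac{1311188}{601} \approx -2181.7$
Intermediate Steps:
$\frac{-177 + 1185}{\left(946 - 787\right) - 760} - 2180 = \frac{1008}{159 - 760} - 2180 = \frac{1008}{-601} - 2180 = 1008 \left(- \frac{1}{601}\right) - 2180 = - \frac{1008}{601} - 2180 = - \frac{1311188}{601}$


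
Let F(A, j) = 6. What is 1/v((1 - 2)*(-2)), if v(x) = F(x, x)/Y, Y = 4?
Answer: 2/3 ≈ 0.66667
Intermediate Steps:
v(x) = 3/2 (v(x) = 6/4 = 6*(1/4) = 3/2)
1/v((1 - 2)*(-2)) = 1/(3/2) = 2/3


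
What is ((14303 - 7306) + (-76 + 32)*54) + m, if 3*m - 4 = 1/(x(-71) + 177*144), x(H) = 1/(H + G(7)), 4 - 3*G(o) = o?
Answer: 25447817117/5505405 ≈ 4622.3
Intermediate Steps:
G(o) = 4/3 - o/3
x(H) = 1/(-1 + H) (x(H) = 1/(H + (4/3 - ⅓*7)) = 1/(H + (4/3 - 7/3)) = 1/(H - 1) = 1/(-1 + H))
m = 7340612/5505405 (m = 4/3 + 1/(3*(1/(-1 - 71) + 177*144)) = 4/3 + 1/(3*(1/(-72) + 25488)) = 4/3 + 1/(3*(-1/72 + 25488)) = 4/3 + 1/(3*(1835135/72)) = 4/3 + (⅓)*(72/1835135) = 4/3 + 24/1835135 = 7340612/5505405 ≈ 1.3333)
((14303 - 7306) + (-76 + 32)*54) + m = ((14303 - 7306) + (-76 + 32)*54) + 7340612/5505405 = (6997 - 44*54) + 7340612/5505405 = (6997 - 2376) + 7340612/5505405 = 4621 + 7340612/5505405 = 25447817117/5505405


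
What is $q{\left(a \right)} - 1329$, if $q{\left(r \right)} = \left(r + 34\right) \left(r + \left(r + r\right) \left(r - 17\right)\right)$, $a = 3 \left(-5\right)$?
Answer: $16626$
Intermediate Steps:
$a = -15$
$q{\left(r \right)} = \left(34 + r\right) \left(r + 2 r \left(-17 + r\right)\right)$
$q{\left(a \right)} - 1329 = - 15 \left(-1122 + 2 \left(-15\right)^{2} + 35 \left(-15\right)\right) - 1329 = - 15 \left(-1122 + 2 \cdot 225 - 525\right) - 1329 = - 15 \left(-1122 + 450 - 525\right) - 1329 = \left(-15\right) \left(-1197\right) - 1329 = 17955 - 1329 = 16626$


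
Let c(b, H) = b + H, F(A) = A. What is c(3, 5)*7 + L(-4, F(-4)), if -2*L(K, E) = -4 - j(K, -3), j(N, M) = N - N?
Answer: 58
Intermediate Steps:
j(N, M) = 0
c(b, H) = H + b
L(K, E) = 2 (L(K, E) = -(-4 - 1*0)/2 = -(-4 + 0)/2 = -½*(-4) = 2)
c(3, 5)*7 + L(-4, F(-4)) = (5 + 3)*7 + 2 = 8*7 + 2 = 56 + 2 = 58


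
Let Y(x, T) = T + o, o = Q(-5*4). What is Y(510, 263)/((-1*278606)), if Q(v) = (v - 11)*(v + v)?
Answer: -1503/278606 ≈ -0.0053947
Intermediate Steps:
Q(v) = 2*v*(-11 + v) (Q(v) = (-11 + v)*(2*v) = 2*v*(-11 + v))
o = 1240 (o = 2*(-5*4)*(-11 - 5*4) = 2*(-20)*(-11 - 20) = 2*(-20)*(-31) = 1240)
Y(x, T) = 1240 + T (Y(x, T) = T + 1240 = 1240 + T)
Y(510, 263)/((-1*278606)) = (1240 + 263)/((-1*278606)) = 1503/(-278606) = 1503*(-1/278606) = -1503/278606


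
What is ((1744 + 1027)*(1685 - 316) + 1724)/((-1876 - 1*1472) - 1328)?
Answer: -3795223/4676 ≈ -811.64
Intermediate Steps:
((1744 + 1027)*(1685 - 316) + 1724)/((-1876 - 1*1472) - 1328) = (2771*1369 + 1724)/((-1876 - 1472) - 1328) = (3793499 + 1724)/(-3348 - 1328) = 3795223/(-4676) = 3795223*(-1/4676) = -3795223/4676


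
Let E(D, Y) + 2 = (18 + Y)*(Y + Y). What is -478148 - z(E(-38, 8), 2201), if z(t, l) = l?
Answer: -480349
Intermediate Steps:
E(D, Y) = -2 + 2*Y*(18 + Y) (E(D, Y) = -2 + (18 + Y)*(Y + Y) = -2 + (18 + Y)*(2*Y) = -2 + 2*Y*(18 + Y))
-478148 - z(E(-38, 8), 2201) = -478148 - 1*2201 = -478148 - 2201 = -480349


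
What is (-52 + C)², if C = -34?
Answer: 7396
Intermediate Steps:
(-52 + C)² = (-52 - 34)² = (-86)² = 7396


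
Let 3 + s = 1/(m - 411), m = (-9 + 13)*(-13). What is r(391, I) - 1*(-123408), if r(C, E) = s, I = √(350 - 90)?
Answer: 57136514/463 ≈ 1.2341e+5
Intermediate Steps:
m = -52 (m = 4*(-13) = -52)
s = -1390/463 (s = -3 + 1/(-52 - 411) = -3 + 1/(-463) = -3 - 1/463 = -1390/463 ≈ -3.0022)
I = 2*√65 (I = √260 = 2*√65 ≈ 16.125)
r(C, E) = -1390/463
r(391, I) - 1*(-123408) = -1390/463 - 1*(-123408) = -1390/463 + 123408 = 57136514/463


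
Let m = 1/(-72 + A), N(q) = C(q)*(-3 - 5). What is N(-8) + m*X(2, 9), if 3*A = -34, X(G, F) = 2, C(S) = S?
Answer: 7997/125 ≈ 63.976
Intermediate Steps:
N(q) = -8*q (N(q) = q*(-3 - 5) = q*(-8) = -8*q)
A = -34/3 (A = (⅓)*(-34) = -34/3 ≈ -11.333)
m = -3/250 (m = 1/(-72 - 34/3) = 1/(-250/3) = -3/250 ≈ -0.012000)
N(-8) + m*X(2, 9) = -8*(-8) - 3/250*2 = 64 - 3/125 = 7997/125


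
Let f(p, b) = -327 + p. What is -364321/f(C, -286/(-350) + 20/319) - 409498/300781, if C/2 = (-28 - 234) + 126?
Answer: 109335545399/180167819 ≈ 606.85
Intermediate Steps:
C = -272 (C = 2*((-28 - 234) + 126) = 2*(-262 + 126) = 2*(-136) = -272)
-364321/f(C, -286/(-350) + 20/319) - 409498/300781 = -364321/(-327 - 272) - 409498/300781 = -364321/(-599) - 409498*1/300781 = -364321*(-1/599) - 409498/300781 = 364321/599 - 409498/300781 = 109335545399/180167819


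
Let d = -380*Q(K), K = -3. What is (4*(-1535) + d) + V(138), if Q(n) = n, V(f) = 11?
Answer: -4989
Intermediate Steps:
d = 1140 (d = -380*(-3) = 1140)
(4*(-1535) + d) + V(138) = (4*(-1535) + 1140) + 11 = (-6140 + 1140) + 11 = -5000 + 11 = -4989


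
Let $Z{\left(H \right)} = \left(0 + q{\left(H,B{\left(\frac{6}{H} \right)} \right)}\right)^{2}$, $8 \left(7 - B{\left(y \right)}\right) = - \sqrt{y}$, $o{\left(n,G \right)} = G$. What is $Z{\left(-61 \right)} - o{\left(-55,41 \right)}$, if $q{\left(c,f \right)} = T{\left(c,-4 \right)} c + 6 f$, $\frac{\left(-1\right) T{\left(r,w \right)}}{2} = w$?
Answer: $\frac{97050973}{488} - \frac{669 i \sqrt{366}}{61} \approx 1.9888 \cdot 10^{5} - 209.82 i$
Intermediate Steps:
$T{\left(r,w \right)} = - 2 w$
$B{\left(y \right)} = 7 + \frac{\sqrt{y}}{8}$ ($B{\left(y \right)} = 7 - \frac{\left(-1\right) \sqrt{y}}{8} = 7 + \frac{\sqrt{y}}{8}$)
$q{\left(c,f \right)} = 6 f + 8 c$ ($q{\left(c,f \right)} = \left(-2\right) \left(-4\right) c + 6 f = 8 c + 6 f = 6 f + 8 c$)
$Z{\left(H \right)} = \left(42 + 8 H + \frac{3 \sqrt{6} \sqrt{\frac{1}{H}}}{4}\right)^{2}$ ($Z{\left(H \right)} = \left(0 + \left(6 \left(7 + \frac{\sqrt{\frac{6}{H}}}{8}\right) + 8 H\right)\right)^{2} = \left(0 + \left(6 \left(7 + \frac{\sqrt{6} \sqrt{\frac{1}{H}}}{8}\right) + 8 H\right)\right)^{2} = \left(0 + \left(\left(42 + \frac{3 \sqrt{6} \sqrt{\frac{1}{H}}}{4}\right) + 8 H\right)\right)^{2} = \left(0 + \left(42 + 8 H + \frac{3 \sqrt{6} \sqrt{\frac{1}{H}}}{4}\right)\right)^{2} = \left(42 + 8 H + \frac{3 \sqrt{6} \sqrt{\frac{1}{H}}}{4}\right)^{2}$)
$Z{\left(-61 \right)} - o{\left(-55,41 \right)} = \frac{\left(168 + 32 \left(-61\right) + 3 \sqrt{6} \sqrt{\frac{1}{-61}}\right)^{2}}{16} - 41 = \frac{\left(168 - 1952 + 3 \sqrt{6} \sqrt{- \frac{1}{61}}\right)^{2}}{16} - 41 = \frac{\left(168 - 1952 + 3 \sqrt{6} \frac{i \sqrt{61}}{61}\right)^{2}}{16} - 41 = \frac{\left(168 - 1952 + \frac{3 i \sqrt{366}}{61}\right)^{2}}{16} - 41 = \frac{\left(-1784 + \frac{3 i \sqrt{366}}{61}\right)^{2}}{16} - 41 = -41 + \frac{\left(-1784 + \frac{3 i \sqrt{366}}{61}\right)^{2}}{16}$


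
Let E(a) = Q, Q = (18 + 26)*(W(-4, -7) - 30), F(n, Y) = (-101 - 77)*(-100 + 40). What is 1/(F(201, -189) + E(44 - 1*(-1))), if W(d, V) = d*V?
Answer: 1/10592 ≈ 9.4411e-5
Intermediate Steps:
W(d, V) = V*d
F(n, Y) = 10680 (F(n, Y) = -178*(-60) = 10680)
Q = -88 (Q = (18 + 26)*(-7*(-4) - 30) = 44*(28 - 30) = 44*(-2) = -88)
E(a) = -88
1/(F(201, -189) + E(44 - 1*(-1))) = 1/(10680 - 88) = 1/10592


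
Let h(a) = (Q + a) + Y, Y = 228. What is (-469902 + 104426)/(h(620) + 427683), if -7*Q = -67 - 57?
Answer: -2558332/2999841 ≈ -0.85282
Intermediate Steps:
Q = 124/7 (Q = -(-67 - 57)/7 = -1/7*(-124) = 124/7 ≈ 17.714)
h(a) = 1720/7 + a (h(a) = (124/7 + a) + 228 = 1720/7 + a)
(-469902 + 104426)/(h(620) + 427683) = (-469902 + 104426)/((1720/7 + 620) + 427683) = -365476/(6060/7 + 427683) = -365476/2999841/7 = -365476*7/2999841 = -2558332/2999841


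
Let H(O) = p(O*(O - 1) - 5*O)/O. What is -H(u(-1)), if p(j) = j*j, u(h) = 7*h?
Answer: 1183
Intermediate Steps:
p(j) = j²
H(O) = (-5*O + O*(-1 + O))²/O (H(O) = (O*(O - 1) - 5*O)²/O = (O*(-1 + O) - 5*O)²/O = (-5*O + O*(-1 + O))²/O)
-H(u(-1)) = -7*(-1)*(-6 + 7*(-1))² = -(-7)*(-6 - 7)² = -(-7)*(-13)² = -(-7)*169 = -1*(-1183) = 1183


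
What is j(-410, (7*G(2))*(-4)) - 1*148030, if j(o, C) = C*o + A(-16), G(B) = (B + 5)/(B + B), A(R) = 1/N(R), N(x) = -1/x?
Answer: -127924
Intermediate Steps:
A(R) = -R (A(R) = 1/(-1/R) = -R)
G(B) = (5 + B)/(2*B) (G(B) = (5 + B)/((2*B)) = (5 + B)*(1/(2*B)) = (5 + B)/(2*B))
j(o, C) = 16 + C*o (j(o, C) = C*o - 1*(-16) = C*o + 16 = 16 + C*o)
j(-410, (7*G(2))*(-4)) - 1*148030 = (16 + ((7*((½)*(5 + 2)/2))*(-4))*(-410)) - 1*148030 = (16 + ((7*((½)*(½)*7))*(-4))*(-410)) - 148030 = (16 + ((7*(7/4))*(-4))*(-410)) - 148030 = (16 + ((49/4)*(-4))*(-410)) - 148030 = (16 - 49*(-410)) - 148030 = (16 + 20090) - 148030 = 20106 - 148030 = -127924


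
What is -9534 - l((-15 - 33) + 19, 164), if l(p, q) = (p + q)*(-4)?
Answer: -8994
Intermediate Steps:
l(p, q) = -4*p - 4*q
-9534 - l((-15 - 33) + 19, 164) = -9534 - (-4*((-15 - 33) + 19) - 4*164) = -9534 - (-4*(-48 + 19) - 656) = -9534 - (-4*(-29) - 656) = -9534 - (116 - 656) = -9534 - 1*(-540) = -9534 + 540 = -8994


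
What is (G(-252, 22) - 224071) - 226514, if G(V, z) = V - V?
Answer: -450585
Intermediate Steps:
G(V, z) = 0
(G(-252, 22) - 224071) - 226514 = (0 - 224071) - 226514 = -224071 - 226514 = -450585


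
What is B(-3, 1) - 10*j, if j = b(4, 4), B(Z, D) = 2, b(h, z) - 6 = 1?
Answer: -68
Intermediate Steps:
b(h, z) = 7 (b(h, z) = 6 + 1 = 7)
j = 7
B(-3, 1) - 10*j = 2 - 10*7 = 2 - 70 = -68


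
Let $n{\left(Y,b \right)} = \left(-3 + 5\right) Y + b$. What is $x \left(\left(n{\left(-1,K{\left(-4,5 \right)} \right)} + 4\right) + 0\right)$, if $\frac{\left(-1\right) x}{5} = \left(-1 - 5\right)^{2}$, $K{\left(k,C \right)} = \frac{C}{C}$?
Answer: $-540$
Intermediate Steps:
$K{\left(k,C \right)} = 1$
$n{\left(Y,b \right)} = b + 2 Y$ ($n{\left(Y,b \right)} = 2 Y + b = b + 2 Y$)
$x = -180$ ($x = - 5 \left(-1 - 5\right)^{2} = - 5 \left(-6\right)^{2} = \left(-5\right) 36 = -180$)
$x \left(\left(n{\left(-1,K{\left(-4,5 \right)} \right)} + 4\right) + 0\right) = - 180 \left(\left(\left(1 + 2 \left(-1\right)\right) + 4\right) + 0\right) = - 180 \left(\left(\left(1 - 2\right) + 4\right) + 0\right) = - 180 \left(\left(-1 + 4\right) + 0\right) = - 180 \left(3 + 0\right) = \left(-180\right) 3 = -540$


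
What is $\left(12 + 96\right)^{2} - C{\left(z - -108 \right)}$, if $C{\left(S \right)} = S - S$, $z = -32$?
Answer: $11664$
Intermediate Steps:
$C{\left(S \right)} = 0$
$\left(12 + 96\right)^{2} - C{\left(z - -108 \right)} = \left(12 + 96\right)^{2} - 0 = 108^{2} + 0 = 11664 + 0 = 11664$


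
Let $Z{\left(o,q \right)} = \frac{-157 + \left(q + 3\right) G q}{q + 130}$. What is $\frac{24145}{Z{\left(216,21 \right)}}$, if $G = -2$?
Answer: $- \frac{729179}{233} \approx -3129.5$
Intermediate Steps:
$Z{\left(o,q \right)} = \frac{-157 + q \left(-6 - 2 q\right)}{130 + q}$ ($Z{\left(o,q \right)} = \frac{-157 + \left(q + 3\right) \left(-2\right) q}{q + 130} = \frac{-157 + \left(3 + q\right) \left(-2\right) q}{130 + q} = \frac{-157 + \left(-6 - 2 q\right) q}{130 + q} = \frac{-157 + q \left(-6 - 2 q\right)}{130 + q}$)
$\frac{24145}{Z{\left(216,21 \right)}} = \frac{24145}{\frac{1}{130 + 21} \left(-157 - 126 - 2 \cdot 21^{2}\right)} = \frac{24145}{\frac{1}{151} \left(-157 - 126 - 882\right)} = \frac{24145}{\frac{1}{151} \left(-1165\right)} = \frac{24145}{- \frac{1165}{151}} = 24145 \left(- \frac{151}{1165}\right) = - \frac{729179}{233}$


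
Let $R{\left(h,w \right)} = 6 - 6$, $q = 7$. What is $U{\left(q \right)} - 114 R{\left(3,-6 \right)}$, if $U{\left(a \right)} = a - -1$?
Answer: $8$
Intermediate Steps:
$R{\left(h,w \right)} = 0$
$U{\left(a \right)} = 1 + a$ ($U{\left(a \right)} = a + \left(-4 + 5\right) = a + 1 = 1 + a$)
$U{\left(q \right)} - 114 R{\left(3,-6 \right)} = \left(1 + 7\right) - 0 = 8 + 0 = 8$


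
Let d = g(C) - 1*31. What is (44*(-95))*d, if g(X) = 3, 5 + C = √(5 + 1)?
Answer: 117040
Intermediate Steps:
C = -5 + √6 (C = -5 + √(5 + 1) = -5 + √6 ≈ -2.5505)
d = -28 (d = 3 - 1*31 = 3 - 31 = -28)
(44*(-95))*d = (44*(-95))*(-28) = -4180*(-28) = 117040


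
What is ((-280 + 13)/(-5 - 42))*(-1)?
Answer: -267/47 ≈ -5.6808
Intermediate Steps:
((-280 + 13)/(-5 - 42))*(-1) = -267/(-47)*(-1) = -267*(-1/47)*(-1) = (267/47)*(-1) = -267/47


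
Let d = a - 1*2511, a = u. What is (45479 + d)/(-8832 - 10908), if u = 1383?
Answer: -44351/19740 ≈ -2.2468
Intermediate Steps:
a = 1383
d = -1128 (d = 1383 - 1*2511 = 1383 - 2511 = -1128)
(45479 + d)/(-8832 - 10908) = (45479 - 1128)/(-8832 - 10908) = 44351/(-19740) = 44351*(-1/19740) = -44351/19740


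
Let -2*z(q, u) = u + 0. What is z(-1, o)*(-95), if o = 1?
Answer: 95/2 ≈ 47.500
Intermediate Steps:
z(q, u) = -u/2 (z(q, u) = -(u + 0)/2 = -u/2)
z(-1, o)*(-95) = -½*1*(-95) = -½*(-95) = 95/2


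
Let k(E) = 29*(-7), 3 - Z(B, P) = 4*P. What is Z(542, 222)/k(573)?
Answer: 885/203 ≈ 4.3596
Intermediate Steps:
Z(B, P) = 3 - 4*P
k(E) = -203
Z(542, 222)/k(573) = (3 - 4*222)/(-203) = (3 - 888)*(-1/203) = -885*(-1/203) = 885/203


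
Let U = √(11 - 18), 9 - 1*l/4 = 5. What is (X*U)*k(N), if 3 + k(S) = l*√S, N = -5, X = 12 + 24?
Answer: -576*√35 - 108*I*√7 ≈ -3407.7 - 285.74*I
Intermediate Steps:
l = 16 (l = 36 - 4*5 = 36 - 20 = 16)
X = 36
U = I*√7 (U = √(-7) = I*√7 ≈ 2.6458*I)
k(S) = -3 + 16*√S
(X*U)*k(N) = (36*(I*√7))*(-3 + 16*√(-5)) = (36*I*√7)*(-3 + 16*(I*√5)) = (36*I*√7)*(-3 + 16*I*√5) = 36*I*√7*(-3 + 16*I*√5)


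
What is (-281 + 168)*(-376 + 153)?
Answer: 25199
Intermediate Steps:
(-281 + 168)*(-376 + 153) = -113*(-223) = 25199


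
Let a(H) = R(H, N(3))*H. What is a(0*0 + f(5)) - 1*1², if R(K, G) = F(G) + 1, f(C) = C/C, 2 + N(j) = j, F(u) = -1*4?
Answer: -4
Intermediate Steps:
F(u) = -4
N(j) = -2 + j
f(C) = 1
R(K, G) = -3 (R(K, G) = -4 + 1 = -3)
a(H) = -3*H
a(0*0 + f(5)) - 1*1² = -3*(0*0 + 1) - 1*1² = -3*(0 + 1) - 1*1 = -3*1 - 1 = -3 - 1 = -4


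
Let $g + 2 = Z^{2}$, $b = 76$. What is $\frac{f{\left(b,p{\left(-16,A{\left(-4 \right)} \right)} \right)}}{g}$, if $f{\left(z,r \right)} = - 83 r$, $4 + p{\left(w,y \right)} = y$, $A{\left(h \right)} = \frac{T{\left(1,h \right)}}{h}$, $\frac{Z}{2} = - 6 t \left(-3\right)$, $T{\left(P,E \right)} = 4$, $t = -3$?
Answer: $\frac{415}{11662} \approx 0.035586$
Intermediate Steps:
$Z = -108$ ($Z = 2 \left(-6\right) \left(-3\right) \left(-3\right) = 2 \cdot 18 \left(-3\right) = 2 \left(-54\right) = -108$)
$A{\left(h \right)} = \frac{4}{h}$
$p{\left(w,y \right)} = -4 + y$
$g = 11662$ ($g = -2 + \left(-108\right)^{2} = -2 + 11664 = 11662$)
$\frac{f{\left(b,p{\left(-16,A{\left(-4 \right)} \right)} \right)}}{g} = \frac{\left(-83\right) \left(-4 + \frac{4}{-4}\right)}{11662} = - 83 \left(-4 + 4 \left(- \frac{1}{4}\right)\right) \frac{1}{11662} = - 83 \left(-4 - 1\right) \frac{1}{11662} = \left(-83\right) \left(-5\right) \frac{1}{11662} = 415 \cdot \frac{1}{11662} = \frac{415}{11662}$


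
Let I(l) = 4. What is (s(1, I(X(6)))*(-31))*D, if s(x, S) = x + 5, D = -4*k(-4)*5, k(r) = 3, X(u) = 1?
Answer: 11160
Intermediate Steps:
D = -60 (D = -4*3*5 = -12*5 = -60)
s(x, S) = 5 + x
(s(1, I(X(6)))*(-31))*D = ((5 + 1)*(-31))*(-60) = (6*(-31))*(-60) = -186*(-60) = 11160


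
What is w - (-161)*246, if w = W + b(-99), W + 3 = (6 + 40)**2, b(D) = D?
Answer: 41620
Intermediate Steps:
W = 2113 (W = -3 + (6 + 40)**2 = -3 + 46**2 = -3 + 2116 = 2113)
w = 2014 (w = 2113 - 99 = 2014)
w - (-161)*246 = 2014 - (-161)*246 = 2014 - 1*(-39606) = 2014 + 39606 = 41620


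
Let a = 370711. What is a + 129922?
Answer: 500633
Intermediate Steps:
a + 129922 = 370711 + 129922 = 500633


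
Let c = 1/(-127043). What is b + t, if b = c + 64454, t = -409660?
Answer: -43856005859/127043 ≈ -3.4521e+5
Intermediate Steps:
c = -1/127043 ≈ -7.8713e-6
b = 8188429521/127043 (b = -1/127043 + 64454 = 8188429521/127043 ≈ 64454.)
b + t = 8188429521/127043 - 409660 = -43856005859/127043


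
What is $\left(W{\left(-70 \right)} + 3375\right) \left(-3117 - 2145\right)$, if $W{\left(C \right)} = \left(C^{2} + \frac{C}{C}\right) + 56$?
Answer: $-43842984$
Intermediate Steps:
$W{\left(C \right)} = 57 + C^{2}$ ($W{\left(C \right)} = \left(C^{2} + 1\right) + 56 = \left(1 + C^{2}\right) + 56 = 57 + C^{2}$)
$\left(W{\left(-70 \right)} + 3375\right) \left(-3117 - 2145\right) = \left(\left(57 + \left(-70\right)^{2}\right) + 3375\right) \left(-3117 - 2145\right) = \left(\left(57 + 4900\right) + 3375\right) \left(-5262\right) = \left(4957 + 3375\right) \left(-5262\right) = 8332 \left(-5262\right) = -43842984$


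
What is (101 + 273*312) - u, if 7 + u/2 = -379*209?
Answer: 243713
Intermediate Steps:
u = -158436 (u = -14 + 2*(-379*209) = -14 + 2*(-79211) = -14 - 158422 = -158436)
(101 + 273*312) - u = (101 + 273*312) - 1*(-158436) = (101 + 85176) + 158436 = 85277 + 158436 = 243713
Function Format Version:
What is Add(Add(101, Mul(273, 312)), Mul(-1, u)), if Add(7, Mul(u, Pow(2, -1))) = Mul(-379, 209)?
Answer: 243713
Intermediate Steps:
u = -158436 (u = Add(-14, Mul(2, Mul(-379, 209))) = Add(-14, Mul(2, -79211)) = Add(-14, -158422) = -158436)
Add(Add(101, Mul(273, 312)), Mul(-1, u)) = Add(Add(101, Mul(273, 312)), Mul(-1, -158436)) = Add(Add(101, 85176), 158436) = Add(85277, 158436) = 243713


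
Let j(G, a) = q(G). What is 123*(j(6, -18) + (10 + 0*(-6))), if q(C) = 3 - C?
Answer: 861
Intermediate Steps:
j(G, a) = 3 - G
123*(j(6, -18) + (10 + 0*(-6))) = 123*((3 - 1*6) + (10 + 0*(-6))) = 123*((3 - 6) + (10 + 0)) = 123*(-3 + 10) = 123*7 = 861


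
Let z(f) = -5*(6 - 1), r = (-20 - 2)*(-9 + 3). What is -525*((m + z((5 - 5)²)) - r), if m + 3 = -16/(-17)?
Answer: 1419600/17 ≈ 83506.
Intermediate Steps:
r = 132 (r = -22*(-6) = 132)
z(f) = -25 (z(f) = -5*5 = -25)
m = -35/17 (m = -3 - 16/(-17) = -3 - 16*(-1/17) = -3 + 16/17 = -35/17 ≈ -2.0588)
-525*((m + z((5 - 5)²)) - r) = -525*((-35/17 - 25) - 1*132) = -525*(-460/17 - 132) = -525*(-2704/17) = 1419600/17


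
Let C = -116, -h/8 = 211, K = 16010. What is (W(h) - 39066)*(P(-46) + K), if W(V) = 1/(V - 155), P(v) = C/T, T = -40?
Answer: -11529070064431/18430 ≈ -6.2556e+8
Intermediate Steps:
h = -1688 (h = -8*211 = -1688)
P(v) = 29/10 (P(v) = -116/(-40) = -116*(-1/40) = 29/10)
W(V) = 1/(-155 + V)
(W(h) - 39066)*(P(-46) + K) = (1/(-155 - 1688) - 39066)*(29/10 + 16010) = (1/(-1843) - 39066)*(160129/10) = (-1/1843 - 39066)*(160129/10) = -71998639/1843*160129/10 = -11529070064431/18430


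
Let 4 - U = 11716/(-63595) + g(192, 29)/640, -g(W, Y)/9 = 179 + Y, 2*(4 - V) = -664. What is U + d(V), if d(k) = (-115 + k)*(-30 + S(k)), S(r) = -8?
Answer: -4268949589/508760 ≈ -8390.9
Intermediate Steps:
V = 336 (V = 4 - ½*(-664) = 4 + 332 = 336)
g(W, Y) = -1611 - 9*Y (g(W, Y) = -9*(179 + Y) = -1611 - 9*Y)
d(k) = 4370 - 38*k (d(k) = (-115 + k)*(-30 - 8) = (-115 + k)*(-38) = 4370 - 38*k)
U = 3616891/508760 (U = 4 - (11716/(-63595) + (-1611 - 9*29)/640) = 4 - (11716*(-1/63595) + (-1611 - 261)*(1/640)) = 4 - (-11716/63595 - 1872*1/640) = 4 - (-11716/63595 - 117/40) = 4 - 1*(-1581851/508760) = 4 + 1581851/508760 = 3616891/508760 ≈ 7.1092)
U + d(V) = 3616891/508760 + (4370 - 38*336) = 3616891/508760 + (4370 - 12768) = 3616891/508760 - 8398 = -4268949589/508760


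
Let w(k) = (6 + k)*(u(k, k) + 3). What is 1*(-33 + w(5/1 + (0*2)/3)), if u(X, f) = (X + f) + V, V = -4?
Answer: 66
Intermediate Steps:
u(X, f) = -4 + X + f (u(X, f) = (X + f) - 4 = -4 + X + f)
w(k) = (-1 + 2*k)*(6 + k) (w(k) = (6 + k)*((-4 + k + k) + 3) = (6 + k)*((-4 + 2*k) + 3) = (6 + k)*(-1 + 2*k) = (-1 + 2*k)*(6 + k))
1*(-33 + w(5/1 + (0*2)/3)) = 1*(-33 + (-6 + 2*(5/1 + (0*2)/3)² + 11*(5/1 + (0*2)/3))) = 1*(-33 + (-6 + 2*(5*1 + 0*(⅓))² + 11*(5*1 + 0*(⅓)))) = 1*(-33 + (-6 + 2*(5 + 0)² + 11*(5 + 0))) = 1*(-33 + (-6 + 2*5² + 11*5)) = 1*(-33 + (-6 + 2*25 + 55)) = 1*(-33 + (-6 + 50 + 55)) = 1*(-33 + 99) = 1*66 = 66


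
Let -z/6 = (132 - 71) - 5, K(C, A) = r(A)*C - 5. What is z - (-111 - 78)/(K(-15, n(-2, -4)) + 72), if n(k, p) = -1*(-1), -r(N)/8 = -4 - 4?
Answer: -300237/893 ≈ -336.21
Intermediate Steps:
r(N) = 64 (r(N) = -8*(-4 - 4) = -8*(-8) = 64)
n(k, p) = 1
K(C, A) = -5 + 64*C (K(C, A) = 64*C - 5 = -5 + 64*C)
z = -336 (z = -6*((132 - 71) - 5) = -6*(61 - 5) = -6*56 = -336)
z - (-111 - 78)/(K(-15, n(-2, -4)) + 72) = -336 - (-111 - 78)/((-5 + 64*(-15)) + 72) = -336 - (-189)/((-5 - 960) + 72) = -336 - (-189)/(-965 + 72) = -336 - (-189)/(-893) = -336 - (-189)*(-1)/893 = -336 - 1*189/893 = -336 - 189/893 = -300237/893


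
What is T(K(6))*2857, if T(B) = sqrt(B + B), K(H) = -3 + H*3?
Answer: 2857*sqrt(30) ≈ 15648.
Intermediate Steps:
K(H) = -3 + 3*H
T(B) = sqrt(2)*sqrt(B) (T(B) = sqrt(2*B) = sqrt(2)*sqrt(B))
T(K(6))*2857 = (sqrt(2)*sqrt(-3 + 3*6))*2857 = (sqrt(2)*sqrt(-3 + 18))*2857 = (sqrt(2)*sqrt(15))*2857 = sqrt(30)*2857 = 2857*sqrt(30)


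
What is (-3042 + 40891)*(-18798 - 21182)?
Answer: -1513203020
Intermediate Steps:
(-3042 + 40891)*(-18798 - 21182) = 37849*(-39980) = -1513203020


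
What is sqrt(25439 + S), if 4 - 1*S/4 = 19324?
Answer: I*sqrt(51841) ≈ 227.69*I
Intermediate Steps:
S = -77280 (S = 16 - 4*19324 = 16 - 77296 = -77280)
sqrt(25439 + S) = sqrt(25439 - 77280) = sqrt(-51841) = I*sqrt(51841)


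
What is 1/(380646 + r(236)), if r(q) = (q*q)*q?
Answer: 1/13524902 ≈ 7.3938e-8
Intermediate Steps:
r(q) = q**3 (r(q) = q**2*q = q**3)
1/(380646 + r(236)) = 1/(380646 + 236**3) = 1/(380646 + 13144256) = 1/13524902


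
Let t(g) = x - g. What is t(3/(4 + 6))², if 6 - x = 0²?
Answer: 3249/100 ≈ 32.490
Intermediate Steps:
x = 6 (x = 6 - 1*0² = 6 - 1*0 = 6 + 0 = 6)
t(g) = 6 - g
t(3/(4 + 6))² = (6 - 3/(4 + 6))² = (6 - 3/10)² = (57/10)² = 3249/100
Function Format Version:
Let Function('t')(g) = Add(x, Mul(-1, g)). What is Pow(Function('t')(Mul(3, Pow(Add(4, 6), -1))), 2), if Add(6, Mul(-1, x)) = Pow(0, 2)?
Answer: Rational(3249, 100) ≈ 32.490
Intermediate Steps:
x = 6 (x = Add(6, Mul(-1, Pow(0, 2))) = Add(6, Mul(-1, 0)) = Add(6, 0) = 6)
Function('t')(g) = Add(6, Mul(-1, g))
Pow(Function('t')(Mul(3, Pow(Add(4, 6), -1))), 2) = Pow(Add(6, Mul(-1, Mul(3, Pow(Add(4, 6), -1)))), 2) = Pow(Add(6, Mul(-1, Mul(3, Pow(10, -1)))), 2) = Pow(Add(6, Mul(-1, Mul(3, Rational(1, 10)))), 2) = Pow(Add(6, Mul(-1, Rational(3, 10))), 2) = Pow(Add(6, Rational(-3, 10)), 2) = Pow(Rational(57, 10), 2) = Rational(3249, 100)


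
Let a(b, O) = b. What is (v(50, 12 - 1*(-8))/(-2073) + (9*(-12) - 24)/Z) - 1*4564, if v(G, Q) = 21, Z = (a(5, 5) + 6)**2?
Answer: -34699333/7601 ≈ -4565.1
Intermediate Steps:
Z = 121 (Z = (5 + 6)**2 = 11**2 = 121)
(v(50, 12 - 1*(-8))/(-2073) + (9*(-12) - 24)/Z) - 1*4564 = (21/(-2073) + (9*(-12) - 24)/121) - 1*4564 = (21*(-1/2073) + (-108 - 24)*(1/121)) - 4564 = (-7/691 - 132*1/121) - 4564 = (-7/691 - 12/11) - 4564 = -8369/7601 - 4564 = -34699333/7601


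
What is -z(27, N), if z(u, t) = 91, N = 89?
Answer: -91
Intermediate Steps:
-z(27, N) = -1*91 = -91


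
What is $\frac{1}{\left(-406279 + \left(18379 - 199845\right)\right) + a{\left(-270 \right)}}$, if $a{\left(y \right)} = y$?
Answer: $- \frac{1}{588015} \approx -1.7006 \cdot 10^{-6}$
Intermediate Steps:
$\frac{1}{\left(-406279 + \left(18379 - 199845\right)\right) + a{\left(-270 \right)}} = \frac{1}{\left(-406279 + \left(18379 - 199845\right)\right) - 270} = \frac{1}{\left(-406279 - 181466\right) - 270} = \frac{1}{-587745 - 270} = \frac{1}{-588015} = - \frac{1}{588015}$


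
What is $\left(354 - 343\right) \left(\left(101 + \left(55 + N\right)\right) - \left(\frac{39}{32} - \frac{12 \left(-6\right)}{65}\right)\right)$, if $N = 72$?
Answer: $\frac{5163411}{2080} \approx 2482.4$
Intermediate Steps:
$\left(354 - 343\right) \left(\left(101 + \left(55 + N\right)\right) - \left(\frac{39}{32} - \frac{12 \left(-6\right)}{65}\right)\right) = \left(354 - 343\right) \left(\left(101 + \left(55 + 72\right)\right) - \left(\frac{39}{32} - \frac{12 \left(-6\right)}{65}\right)\right) = 11 \left(\left(101 + 127\right) - \frac{4839}{2080}\right) = 11 \left(228 - \frac{4839}{2080}\right) = 11 \cdot \frac{469401}{2080} = \frac{5163411}{2080}$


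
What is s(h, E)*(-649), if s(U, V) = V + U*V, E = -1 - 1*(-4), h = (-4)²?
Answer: -33099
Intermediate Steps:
h = 16
E = 3 (E = -1 + 4 = 3)
s(h, E)*(-649) = (3*(1 + 16))*(-649) = (3*17)*(-649) = 51*(-649) = -33099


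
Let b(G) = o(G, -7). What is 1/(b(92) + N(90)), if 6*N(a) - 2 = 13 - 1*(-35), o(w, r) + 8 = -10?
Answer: -3/29 ≈ -0.10345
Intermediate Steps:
o(w, r) = -18 (o(w, r) = -8 - 10 = -18)
b(G) = -18
N(a) = 25/3 (N(a) = 1/3 + (13 - 1*(-35))/6 = 1/3 + (13 + 35)/6 = 1/3 + (1/6)*48 = 1/3 + 8 = 25/3)
1/(b(92) + N(90)) = 1/(-18 + 25/3) = 1/(-29/3) = -3/29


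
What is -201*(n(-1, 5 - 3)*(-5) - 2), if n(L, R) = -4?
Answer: -3618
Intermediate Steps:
-201*(n(-1, 5 - 3)*(-5) - 2) = -201*(-4*(-5) - 2) = -201*(20 - 2) = -201*18 = -3618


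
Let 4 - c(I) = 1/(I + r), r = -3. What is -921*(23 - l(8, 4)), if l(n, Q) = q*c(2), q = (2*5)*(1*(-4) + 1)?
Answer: -159333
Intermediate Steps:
c(I) = 4 - 1/(-3 + I) (c(I) = 4 - 1/(I - 3) = 4 - 1/(-3 + I))
q = -30 (q = 10*(-4 + 1) = 10*(-3) = -30)
l(n, Q) = -150 (l(n, Q) = -30*(-13 + 4*2)/(-3 + 2) = -30*(-13 + 8)/(-1) = -(-30)*(-5) = -30*5 = -150)
-921*(23 - l(8, 4)) = -921*(23 - 1*(-150)) = -921*(23 + 150) = -921*173 = -159333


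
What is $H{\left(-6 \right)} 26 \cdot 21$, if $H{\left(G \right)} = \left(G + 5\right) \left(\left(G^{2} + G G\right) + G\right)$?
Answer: $-36036$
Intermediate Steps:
$H{\left(G \right)} = \left(5 + G\right) \left(G + 2 G^{2}\right)$ ($H{\left(G \right)} = \left(5 + G\right) \left(\left(G^{2} + G^{2}\right) + G\right) = \left(5 + G\right) \left(2 G^{2} + G\right) = \left(5 + G\right) \left(G + 2 G^{2}\right)$)
$H{\left(-6 \right)} 26 \cdot 21 = - 6 \left(5 + 2 \left(-6\right)^{2} + 11 \left(-6\right)\right) 26 \cdot 21 = - 6 \left(5 + 2 \cdot 36 - 66\right) 26 \cdot 21 = - 6 \left(5 + 72 - 66\right) 26 \cdot 21 = \left(-6\right) 11 \cdot 26 \cdot 21 = \left(-66\right) 26 \cdot 21 = \left(-1716\right) 21 = -36036$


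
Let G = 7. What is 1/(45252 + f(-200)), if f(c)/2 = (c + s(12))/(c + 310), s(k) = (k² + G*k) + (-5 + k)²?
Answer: 5/226267 ≈ 2.2098e-5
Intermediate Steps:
s(k) = k² + (-5 + k)² + 7*k (s(k) = (k² + 7*k) + (-5 + k)² = k² + (-5 + k)² + 7*k)
f(c) = 2*(277 + c)/(310 + c) (f(c) = 2*((c + (25 - 3*12 + 2*12²))/(c + 310)) = 2*((c + (25 - 36 + 2*144))/(310 + c)) = 2*((c + (25 - 36 + 288))/(310 + c)) = 2*((c + 277)/(310 + c)) = 2*((277 + c)/(310 + c)) = 2*(277 + c)/(310 + c))
1/(45252 + f(-200)) = 1/(45252 + 2*(277 - 200)/(310 - 200)) = 1/(45252 + 2*77/110) = 1/(45252 + 2*(1/110)*77) = 1/(45252 + 7/5) = 1/(226267/5) = 5/226267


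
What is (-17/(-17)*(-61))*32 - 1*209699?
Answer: -211651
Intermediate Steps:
(-17/(-17)*(-61))*32 - 1*209699 = (-17*(-1/17)*(-61))*32 - 209699 = (1*(-61))*32 - 209699 = -61*32 - 209699 = -1952 - 209699 = -211651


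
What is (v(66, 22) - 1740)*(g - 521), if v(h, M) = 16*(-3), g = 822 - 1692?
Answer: 2487108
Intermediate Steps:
g = -870
v(h, M) = -48
(v(66, 22) - 1740)*(g - 521) = (-48 - 1740)*(-870 - 521) = -1788*(-1391) = 2487108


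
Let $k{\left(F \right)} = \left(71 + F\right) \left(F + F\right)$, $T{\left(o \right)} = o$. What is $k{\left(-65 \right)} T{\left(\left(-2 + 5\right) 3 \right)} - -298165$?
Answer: $291145$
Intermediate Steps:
$k{\left(F \right)} = 2 F \left(71 + F\right)$ ($k{\left(F \right)} = \left(71 + F\right) 2 F = 2 F \left(71 + F\right)$)
$k{\left(-65 \right)} T{\left(\left(-2 + 5\right) 3 \right)} - -298165 = 2 \left(-65\right) \left(71 - 65\right) \left(-2 + 5\right) 3 - -298165 = 2 \left(-65\right) 6 \cdot 3 \cdot 3 + 298165 = \left(-780\right) 9 + 298165 = -7020 + 298165 = 291145$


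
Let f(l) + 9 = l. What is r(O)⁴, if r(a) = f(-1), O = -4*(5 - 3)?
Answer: 10000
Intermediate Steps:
O = -8 (O = -4*2 = -8)
f(l) = -9 + l
r(a) = -10 (r(a) = -9 - 1 = -10)
r(O)⁴ = (-10)⁴ = 10000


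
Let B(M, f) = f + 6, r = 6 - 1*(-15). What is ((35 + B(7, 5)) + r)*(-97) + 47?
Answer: -6452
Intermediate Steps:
r = 21 (r = 6 + 15 = 21)
B(M, f) = 6 + f
((35 + B(7, 5)) + r)*(-97) + 47 = ((35 + (6 + 5)) + 21)*(-97) + 47 = ((35 + 11) + 21)*(-97) + 47 = (46 + 21)*(-97) + 47 = 67*(-97) + 47 = -6499 + 47 = -6452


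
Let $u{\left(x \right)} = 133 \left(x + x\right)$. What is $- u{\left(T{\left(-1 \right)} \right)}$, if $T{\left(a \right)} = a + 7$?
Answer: $-1596$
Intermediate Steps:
$T{\left(a \right)} = 7 + a$
$u{\left(x \right)} = 266 x$ ($u{\left(x \right)} = 133 \cdot 2 x = 266 x$)
$- u{\left(T{\left(-1 \right)} \right)} = - 266 \left(7 - 1\right) = - 266 \cdot 6 = \left(-1\right) 1596 = -1596$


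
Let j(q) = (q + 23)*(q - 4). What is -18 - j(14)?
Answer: -388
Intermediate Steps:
j(q) = (-4 + q)*(23 + q) (j(q) = (23 + q)*(-4 + q) = (-4 + q)*(23 + q))
-18 - j(14) = -18 - (-92 + 14² + 19*14) = -18 - (-92 + 196 + 266) = -18 - 1*370 = -18 - 370 = -388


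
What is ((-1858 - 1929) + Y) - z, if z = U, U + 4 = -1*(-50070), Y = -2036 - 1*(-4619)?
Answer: -51270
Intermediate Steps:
Y = 2583 (Y = -2036 + 4619 = 2583)
U = 50066 (U = -4 - 1*(-50070) = -4 + 50070 = 50066)
z = 50066
((-1858 - 1929) + Y) - z = ((-1858 - 1929) + 2583) - 1*50066 = (-3787 + 2583) - 50066 = -1204 - 50066 = -51270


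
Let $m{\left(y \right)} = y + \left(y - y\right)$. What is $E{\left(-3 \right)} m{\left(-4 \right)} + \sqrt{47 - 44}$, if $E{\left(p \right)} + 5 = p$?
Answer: $32 + \sqrt{3} \approx 33.732$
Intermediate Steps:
$E{\left(p \right)} = -5 + p$
$m{\left(y \right)} = y$ ($m{\left(y \right)} = y + 0 = y$)
$E{\left(-3 \right)} m{\left(-4 \right)} + \sqrt{47 - 44} = \left(-5 - 3\right) \left(-4\right) + \sqrt{47 - 44} = \left(-8\right) \left(-4\right) + \sqrt{3} = 32 + \sqrt{3}$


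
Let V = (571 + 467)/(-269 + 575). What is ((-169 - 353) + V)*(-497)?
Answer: 13145153/51 ≈ 2.5775e+5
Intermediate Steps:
V = 173/51 (V = 1038/306 = 1038*(1/306) = 173/51 ≈ 3.3922)
((-169 - 353) + V)*(-497) = ((-169 - 353) + 173/51)*(-497) = (-522 + 173/51)*(-497) = -26449/51*(-497) = 13145153/51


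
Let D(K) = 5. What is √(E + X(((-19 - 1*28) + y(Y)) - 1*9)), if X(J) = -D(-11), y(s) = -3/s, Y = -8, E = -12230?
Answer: I*√12235 ≈ 110.61*I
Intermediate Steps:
X(J) = -5 (X(J) = -1*5 = -5)
√(E + X(((-19 - 1*28) + y(Y)) - 1*9)) = √(-12230 - 5) = √(-12235) = I*√12235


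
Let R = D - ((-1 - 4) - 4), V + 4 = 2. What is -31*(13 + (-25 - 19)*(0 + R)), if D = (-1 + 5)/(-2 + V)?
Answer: 10509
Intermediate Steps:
V = -2 (V = -4 + 2 = -2)
D = -1 (D = (-1 + 5)/(-2 - 2) = 4/(-4) = 4*(-¼) = -1)
R = 8 (R = -1 - ((-1 - 4) - 4) = -1 - (-5 - 4) = -1 - 1*(-9) = -1 + 9 = 8)
-31*(13 + (-25 - 19)*(0 + R)) = -31*(13 + (-25 - 19)*(0 + 8)) = -31*(13 - 44*8) = -31*(13 - 352) = -31*(-339) = 10509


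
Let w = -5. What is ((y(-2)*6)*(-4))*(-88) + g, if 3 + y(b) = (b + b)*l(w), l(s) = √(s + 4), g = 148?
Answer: -6188 - 8448*I ≈ -6188.0 - 8448.0*I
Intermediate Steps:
l(s) = √(4 + s)
y(b) = -3 + 2*I*b (y(b) = -3 + (b + b)*√(4 - 5) = -3 + (2*b)*√(-1) = -3 + (2*b)*I = -3 + 2*I*b)
((y(-2)*6)*(-4))*(-88) + g = (((-3 + 2*I*(-2))*6)*(-4))*(-88) + 148 = (((-3 - 4*I)*6)*(-4))*(-88) + 148 = ((-18 - 24*I)*(-4))*(-88) + 148 = (72 + 96*I)*(-88) + 148 = (-6336 - 8448*I) + 148 = -6188 - 8448*I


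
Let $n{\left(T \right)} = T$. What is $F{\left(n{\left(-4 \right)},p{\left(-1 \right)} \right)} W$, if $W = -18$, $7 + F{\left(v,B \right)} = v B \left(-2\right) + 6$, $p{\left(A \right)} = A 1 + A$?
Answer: $306$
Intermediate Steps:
$p{\left(A \right)} = 2 A$ ($p{\left(A \right)} = A + A = 2 A$)
$F{\left(v,B \right)} = -1 - 2 B v$ ($F{\left(v,B \right)} = -7 + \left(v B \left(-2\right) + 6\right) = -7 + \left(B v \left(-2\right) + 6\right) = -7 - \left(-6 + 2 B v\right) = -1 - 2 B v$)
$F{\left(n{\left(-4 \right)},p{\left(-1 \right)} \right)} W = \left(-1 - 2 \cdot 2 \left(-1\right) \left(-4\right)\right) \left(-18\right) = \left(-1 - \left(-4\right) \left(-4\right)\right) \left(-18\right) = \left(-1 - 16\right) \left(-18\right) = \left(-17\right) \left(-18\right) = 306$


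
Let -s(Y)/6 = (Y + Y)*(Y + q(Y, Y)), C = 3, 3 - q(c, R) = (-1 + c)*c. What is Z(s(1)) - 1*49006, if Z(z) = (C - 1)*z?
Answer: -49102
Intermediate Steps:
q(c, R) = 3 - c*(-1 + c) (q(c, R) = 3 - (-1 + c)*c = 3 - c*(-1 + c))
s(Y) = -12*Y*(3 - Y² + 2*Y) (s(Y) = -6*(Y + Y)*(Y + (3 + Y - Y²)) = -6*2*Y*(3 - Y² + 2*Y) = -12*Y*(3 - Y² + 2*Y))
Z(z) = 2*z (Z(z) = (3 - 1)*z = 2*z)
Z(s(1)) - 1*49006 = 2*(12*1*(-3 + 1² - 2*1)) - 1*49006 = 2*(12*1*(-3 + 1 - 2)) - 49006 = 2*(12*1*(-4)) - 49006 = 2*(-48) - 49006 = -96 - 49006 = -49102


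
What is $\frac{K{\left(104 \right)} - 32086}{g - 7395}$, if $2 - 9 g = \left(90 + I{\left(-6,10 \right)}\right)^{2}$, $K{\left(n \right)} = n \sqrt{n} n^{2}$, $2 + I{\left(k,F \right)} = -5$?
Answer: $\frac{144387}{36721} - \frac{10123776 \sqrt{26}}{36721} \approx -1401.8$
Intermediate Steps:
$I{\left(k,F \right)} = -7$ ($I{\left(k,F \right)} = -2 - 5 = -7$)
$K{\left(n \right)} = n^{\frac{7}{2}}$ ($K{\left(n \right)} = n^{\frac{3}{2}} n^{2} = n^{\frac{7}{2}}$)
$g = - \frac{6887}{9}$ ($g = \frac{2}{9} - \frac{\left(90 - 7\right)^{2}}{9} = \frac{2}{9} - \frac{83^{2}}{9} = \frac{2}{9} - \frac{6889}{9} = - \frac{6887}{9} \approx -765.22$)
$\frac{K{\left(104 \right)} - 32086}{g - 7395} = \frac{104^{\frac{7}{2}} - 32086}{- \frac{6887}{9} - 7395} = \frac{2249728 \sqrt{26} - 32086}{- \frac{73442}{9}} = \left(-32086 + 2249728 \sqrt{26}\right) \left(- \frac{9}{73442}\right) = \frac{144387}{36721} - \frac{10123776 \sqrt{26}}{36721}$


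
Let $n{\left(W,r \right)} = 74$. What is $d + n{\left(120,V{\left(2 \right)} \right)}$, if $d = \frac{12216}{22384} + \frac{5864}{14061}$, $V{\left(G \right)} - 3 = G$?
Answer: $\frac{2949236791}{39342678} \approx 74.963$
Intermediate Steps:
$V{\left(G \right)} = 3 + G$
$d = \frac{37878619}{39342678}$ ($d = 12216 \cdot \frac{1}{22384} + 5864 \cdot \frac{1}{14061} = \frac{1527}{2798} + \frac{5864}{14061} = \frac{37878619}{39342678} \approx 0.96279$)
$d + n{\left(120,V{\left(2 \right)} \right)} = \frac{37878619}{39342678} + 74 = \frac{2949236791}{39342678}$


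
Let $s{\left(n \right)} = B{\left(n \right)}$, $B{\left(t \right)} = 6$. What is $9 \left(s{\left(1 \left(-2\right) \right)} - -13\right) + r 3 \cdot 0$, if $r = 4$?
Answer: $171$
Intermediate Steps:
$s{\left(n \right)} = 6$
$9 \left(s{\left(1 \left(-2\right) \right)} - -13\right) + r 3 \cdot 0 = 9 \left(6 - -13\right) + 4 \cdot 3 \cdot 0 = 9 \left(6 + 13\right) + 12 \cdot 0 = 9 \cdot 19 + 0 = 171 + 0 = 171$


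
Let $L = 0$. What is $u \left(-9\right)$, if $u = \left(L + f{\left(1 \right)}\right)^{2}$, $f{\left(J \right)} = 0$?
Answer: $0$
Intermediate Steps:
$u = 0$ ($u = \left(0 + 0\right)^{2} = 0^{2} = 0$)
$u \left(-9\right) = 0 \left(-9\right) = 0$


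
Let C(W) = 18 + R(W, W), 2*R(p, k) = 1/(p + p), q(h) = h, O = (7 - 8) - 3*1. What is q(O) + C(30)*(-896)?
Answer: -242092/15 ≈ -16139.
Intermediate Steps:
O = -4 (O = -1 - 3 = -4)
R(p, k) = 1/(4*p) (R(p, k) = 1/(2*(p + p)) = 1/(2*((2*p))) = (1/(2*p))/2 = 1/(4*p))
C(W) = 18 + 1/(4*W)
q(O) + C(30)*(-896) = -4 + (18 + (1/4)/30)*(-896) = -4 + (18 + (1/4)*(1/30))*(-896) = -4 + (18 + 1/120)*(-896) = -4 + (2161/120)*(-896) = -4 - 242032/15 = -242092/15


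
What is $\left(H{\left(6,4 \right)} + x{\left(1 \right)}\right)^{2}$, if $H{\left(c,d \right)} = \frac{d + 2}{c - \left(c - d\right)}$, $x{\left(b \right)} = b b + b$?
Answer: $\frac{49}{4} \approx 12.25$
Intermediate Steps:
$x{\left(b \right)} = b + b^{2}$ ($x{\left(b \right)} = b^{2} + b = b + b^{2}$)
$H{\left(c,d \right)} = \frac{2 + d}{d}$
$\left(H{\left(6,4 \right)} + x{\left(1 \right)}\right)^{2} = \left(\frac{2 + 4}{4} + 1 \left(1 + 1\right)\right)^{2} = \left(\frac{1}{4} \cdot 6 + 1 \cdot 2\right)^{2} = \left(\frac{3}{2} + 2\right)^{2} = \left(\frac{7}{2}\right)^{2} = \frac{49}{4}$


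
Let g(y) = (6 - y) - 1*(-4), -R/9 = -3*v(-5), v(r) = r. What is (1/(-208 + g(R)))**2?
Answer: 1/3969 ≈ 0.00025195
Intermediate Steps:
R = -135 (R = -(-27)*(-5) = -9*15 = -135)
g(y) = 10 - y (g(y) = (6 - y) + 4 = 10 - y)
(1/(-208 + g(R)))**2 = (1/(-208 + (10 - 1*(-135))))**2 = (1/(-208 + (10 + 135)))**2 = (1/(-208 + 145))**2 = (1/(-63))**2 = (-1/63)**2 = 1/3969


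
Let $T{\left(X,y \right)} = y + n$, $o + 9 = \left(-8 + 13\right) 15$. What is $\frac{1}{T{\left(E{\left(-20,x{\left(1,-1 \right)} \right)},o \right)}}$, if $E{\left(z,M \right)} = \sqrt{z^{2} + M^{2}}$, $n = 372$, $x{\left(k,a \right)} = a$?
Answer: $\frac{1}{438} \approx 0.0022831$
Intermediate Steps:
$o = 66$ ($o = -9 + \left(-8 + 13\right) 15 = -9 + 5 \cdot 15 = -9 + 75 = 66$)
$E{\left(z,M \right)} = \sqrt{M^{2} + z^{2}}$
$T{\left(X,y \right)} = 372 + y$ ($T{\left(X,y \right)} = y + 372 = 372 + y$)
$\frac{1}{T{\left(E{\left(-20,x{\left(1,-1 \right)} \right)},o \right)}} = \frac{1}{372 + 66} = \frac{1}{438}$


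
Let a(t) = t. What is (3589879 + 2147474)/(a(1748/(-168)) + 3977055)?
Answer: 240968826/167035873 ≈ 1.4426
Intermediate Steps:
(3589879 + 2147474)/(a(1748/(-168)) + 3977055) = (3589879 + 2147474)/(1748/(-168) + 3977055) = 5737353/(1748*(-1/168) + 3977055) = 5737353/(-437/42 + 3977055) = 5737353/(167035873/42) = 5737353*(42/167035873) = 240968826/167035873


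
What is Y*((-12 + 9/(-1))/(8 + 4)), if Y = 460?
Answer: -805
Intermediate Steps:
Y*((-12 + 9/(-1))/(8 + 4)) = 460*((-12 + 9/(-1))/(8 + 4)) = 460*((-12 + 9*(-1))/12) = 460*((-12 - 9)*(1/12)) = 460*(-21*1/12) = 460*(-7/4) = -805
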